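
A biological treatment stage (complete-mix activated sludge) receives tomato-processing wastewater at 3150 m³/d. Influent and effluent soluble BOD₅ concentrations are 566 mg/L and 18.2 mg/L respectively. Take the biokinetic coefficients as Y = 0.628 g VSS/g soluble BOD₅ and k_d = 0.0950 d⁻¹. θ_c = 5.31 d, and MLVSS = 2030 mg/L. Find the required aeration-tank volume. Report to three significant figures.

Rearranging the biomass balance for a CMAS with decay, V = Y·Q·ΔS·θ_c / [X·(1+k_d θ_c)] = 0.628 × 3150 × (566 − 18.2) × 5.31 / [2030 × (1 + 0.0950 × 5.31)] = 5.75×10^6 / 3054 = 1884 m³.

V ≈ 1880 m³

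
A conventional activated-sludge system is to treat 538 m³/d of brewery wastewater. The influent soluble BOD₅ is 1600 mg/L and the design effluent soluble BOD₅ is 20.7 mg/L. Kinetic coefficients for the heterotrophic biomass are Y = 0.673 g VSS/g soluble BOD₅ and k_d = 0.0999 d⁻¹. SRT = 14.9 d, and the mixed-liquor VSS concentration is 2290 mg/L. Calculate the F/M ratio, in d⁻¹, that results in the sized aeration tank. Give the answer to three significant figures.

Rearranging the biomass balance for a CMAS with decay, V = Y·Q·ΔS·θ_c / [X·(1+k_d θ_c)] = 0.673 × 538 × (1600 − 20.7) × 14.9 / [2290 × (1 + 0.0999 × 14.9)] = 8.52×10^6 / 5699 = 1495 m³.
F/M = Q·S₀ / (V·X) = 538 × 1600 / (1495 × 2290) = 0.2514 g soluble BOD₅·(g VSS·d)⁻¹.

F/M ≈ 0.251 d⁻¹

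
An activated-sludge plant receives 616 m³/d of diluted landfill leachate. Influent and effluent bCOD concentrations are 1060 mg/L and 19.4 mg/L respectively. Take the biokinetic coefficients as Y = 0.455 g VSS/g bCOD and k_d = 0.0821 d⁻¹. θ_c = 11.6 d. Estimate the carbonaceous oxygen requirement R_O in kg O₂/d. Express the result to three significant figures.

R_O ≈ 429 kg O₂/d

The observed yield is Y_obs = Y/(1 + k_d·θ_c) = 0.455 / (1 + 0.0821 × 11.6) = 0.455 / 1.952 = 0.2331 g VSS per g bCOD removed.
Q·(S₀ − S) = 616 × (1060 − 19.4) × 10⁻³ = 641.0 kg/d removed.
Biomass synthesised: P_X = Y_obs × 641.0 = 149.4 kg VSS/d.
Carbonaceous O₂ demand = substrate oxidised − cell-mass equivalent = 641.0 − 1.42 × 149.4 = 428.9 kg O₂/d.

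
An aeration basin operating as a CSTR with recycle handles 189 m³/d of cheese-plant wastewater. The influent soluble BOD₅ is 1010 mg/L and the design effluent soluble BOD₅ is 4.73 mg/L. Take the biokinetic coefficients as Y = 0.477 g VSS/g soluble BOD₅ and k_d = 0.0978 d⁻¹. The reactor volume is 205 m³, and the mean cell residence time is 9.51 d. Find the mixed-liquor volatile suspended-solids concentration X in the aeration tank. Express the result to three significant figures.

X ≈ 2180 mg/L

X = Y·Q·ΔS·θ_c / [V·(1 + k_d θ_c)] = 0.477 × 189 × (1010 − 4.73) × 9.51 / [205 × (1 + 0.0978 × 9.51)] = 2178 mg/L.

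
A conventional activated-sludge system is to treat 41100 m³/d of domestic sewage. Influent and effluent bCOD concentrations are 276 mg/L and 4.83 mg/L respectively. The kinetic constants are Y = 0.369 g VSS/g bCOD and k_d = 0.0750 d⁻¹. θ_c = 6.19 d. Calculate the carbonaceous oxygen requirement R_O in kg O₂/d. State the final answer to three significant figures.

Y_obs = Y / (1 + k_d θ_c) = 0.369 / (1 + 0.0750 × 6.19) = 0.369 / 1.464 = 0.2520.
Substrate removed = Q·(S₀ − S) = 41100 m³/d × (276 − 4.83) g/m³ = 1.11×10^7 g/d = 11145 kg/d.
Net sludge production P_X = 0.2520 × 11145 = 2809 kg VSS/d.
R_O = Q·(S₀ − S) − 1.42·P_X = 11145 − 1.42 × 2809 = 7157 kg O₂/d.

R_O ≈ 7160 kg O₂/d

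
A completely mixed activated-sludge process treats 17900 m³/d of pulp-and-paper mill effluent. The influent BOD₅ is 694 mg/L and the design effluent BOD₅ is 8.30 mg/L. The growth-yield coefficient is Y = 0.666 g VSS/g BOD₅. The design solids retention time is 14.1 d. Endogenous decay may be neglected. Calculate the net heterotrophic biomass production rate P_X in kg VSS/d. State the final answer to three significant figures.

P_X ≈ 8170 kg VSS/d

No decay correction is needed, so Y_obs = Y = 0.666.
Substrate removed = Q·(S₀ − S) = 17900 m³/d × (694 − 8.30) g/m³ = 1.23×10^7 g/d = 12274 kg/d.
So the net sludge growth is P_X = 0.6660 × 12274 = 8175 kg VSS/d.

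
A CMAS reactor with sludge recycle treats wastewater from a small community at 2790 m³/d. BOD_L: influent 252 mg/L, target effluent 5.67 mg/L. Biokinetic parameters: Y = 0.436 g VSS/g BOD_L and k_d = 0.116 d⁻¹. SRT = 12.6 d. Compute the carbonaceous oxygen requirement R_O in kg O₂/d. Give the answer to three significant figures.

Y_obs = Y / (1 + k_d θ_c) = 0.436 / (1 + 0.116 × 12.6) = 0.436 / 2.462 = 0.1771.
Q·(S₀ − S) = 2790 × (252 − 5.67) × 10⁻³ = 687.3 kg/d removed.
Net sludge production P_X = 0.1771 × 687.3 = 121.7 kg VSS/d.
R_O = Q·ΔS − 1.42 P_X = 687.3 − 172.9 = 514.4 kg O₂/d.

R_O ≈ 514 kg O₂/d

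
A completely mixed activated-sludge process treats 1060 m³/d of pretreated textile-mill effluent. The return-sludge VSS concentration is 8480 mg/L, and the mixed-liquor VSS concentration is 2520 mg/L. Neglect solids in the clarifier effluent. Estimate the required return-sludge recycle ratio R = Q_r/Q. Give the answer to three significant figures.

R = Q_r/Q = X/(X_r − X) = 2520 / (8480 − 2520) = 0.4228.

R ≈ 0.423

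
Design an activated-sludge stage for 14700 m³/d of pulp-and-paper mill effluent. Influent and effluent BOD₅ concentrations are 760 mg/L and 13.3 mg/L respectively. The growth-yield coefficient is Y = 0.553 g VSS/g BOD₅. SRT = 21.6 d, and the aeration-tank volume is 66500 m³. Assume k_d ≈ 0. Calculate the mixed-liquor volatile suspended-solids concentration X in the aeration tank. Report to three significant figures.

X ≈ 1970 mg/L

X = Y·Q·ΔS·θ_c / V = 0.553 × 14700 × (760 − 13.3) × 21.6 / 66500 = 1972 mg/L.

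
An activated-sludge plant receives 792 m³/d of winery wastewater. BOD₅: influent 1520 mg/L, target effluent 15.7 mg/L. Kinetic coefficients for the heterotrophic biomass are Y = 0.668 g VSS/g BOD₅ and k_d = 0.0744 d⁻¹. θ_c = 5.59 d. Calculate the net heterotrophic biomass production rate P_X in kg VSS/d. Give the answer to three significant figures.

P_X ≈ 562 kg VSS/d

Observed yield with endogenous decay: Y_obs = Y / (1 + k_d·θ_c) = 0.668 / (1 + 0.0744 × 5.59) = 0.668 / 1.416 = 0.4718 g VSS/g BOD₅.
ΔS = 1520 − 15.7 = 1504 mg/L, so the substrate removal rate is 792 × 1504/1000 = 1191 kg BOD₅/d.
P_X = Y_obs · Q(S₀ − S) = 0.4718 × 1191 = 562.1 kg VSS/d.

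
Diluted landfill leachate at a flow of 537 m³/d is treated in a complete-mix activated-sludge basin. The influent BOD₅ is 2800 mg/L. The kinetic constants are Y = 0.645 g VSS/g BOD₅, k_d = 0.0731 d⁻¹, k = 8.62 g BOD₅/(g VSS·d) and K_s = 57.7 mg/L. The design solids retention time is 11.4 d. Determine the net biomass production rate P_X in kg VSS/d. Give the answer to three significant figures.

P_X ≈ 529 kg VSS/d

Effluent substrate depends only on kinetics and SRT: S = K_s(1 + k_d θ_c) / [θ_c(Yk − k_d) − 1] = 57.7 × (1 + 0.0731 × 11.4) / [11.4 × (0.645 × 8.62 − 0.0731) − 1] = 105.8 / 61.55 = 1.719 mg/L.
Observed yield with endogenous decay: Y_obs = Y / (1 + k_d·θ_c) = 0.645 / (1 + 0.0731 × 11.4) = 0.645 / 1.833 = 0.3518 g VSS/g BOD₅.
Substrate removed = Q·(S₀ − S) = 537 m³/d × (2800 − 1.72) g/m³ = 1.5×10^6 g/d = 1503 kg/d.
Net biomass production P_X = Y_obs × Q·(S₀ − S) = 0.3518 × 1503 = 528.7 kg VSS/d.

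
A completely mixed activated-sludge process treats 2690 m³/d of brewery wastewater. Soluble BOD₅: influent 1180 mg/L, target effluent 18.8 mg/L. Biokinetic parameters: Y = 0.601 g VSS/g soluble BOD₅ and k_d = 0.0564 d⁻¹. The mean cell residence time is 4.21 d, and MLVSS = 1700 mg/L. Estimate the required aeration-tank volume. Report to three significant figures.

V ≈ 3760 m³

Rearranging the biomass balance for a CMAS with decay, V = Y·Q·ΔS·θ_c / [X·(1+k_d θ_c)] = 0.601 × 2690 × (1180 − 18.8) × 4.21 / [1700 × (1 + 0.0564 × 4.21)] = 7.9×10^6 / 2104 = 3757 m³.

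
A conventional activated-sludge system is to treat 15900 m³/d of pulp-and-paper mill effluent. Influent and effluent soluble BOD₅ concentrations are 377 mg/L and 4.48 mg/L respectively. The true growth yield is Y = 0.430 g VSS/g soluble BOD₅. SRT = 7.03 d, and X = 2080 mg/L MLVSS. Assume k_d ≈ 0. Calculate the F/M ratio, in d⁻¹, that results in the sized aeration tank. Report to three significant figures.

F/M ≈ 0.335 d⁻¹

With k_d = 0 the design equation reduces to V = Y Q (S₀−S) θ_c / X = 0.430 × 15900 × (377 − 4.48) × 7.03 / 2080 = 8608 m³.
Food-to-microorganism ratio F/M = Q S₀ / (V X) = 15900 × 377 / (8608 × 2080) = 0.3348 d⁻¹.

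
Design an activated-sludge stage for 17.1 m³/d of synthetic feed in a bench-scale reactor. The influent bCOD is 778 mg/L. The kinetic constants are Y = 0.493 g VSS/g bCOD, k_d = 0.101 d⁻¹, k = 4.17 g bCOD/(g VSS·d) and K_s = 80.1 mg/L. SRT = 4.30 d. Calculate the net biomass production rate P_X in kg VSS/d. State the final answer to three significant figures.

For a completely mixed reactor with recycle the Lawrence–McCarty relation gives S = K_s·(1 + k_d·θ_c) / [θ_c·(Y·k − k_d) − 1] = 80.1 × (1 + 0.101 × 4.30) / [4.30 × (0.493 × 4.17 − 0.101) − 1] = 114.9 / 7.406 = 15.51 mg/L.
Correct the yield for decay: Y_obs = Y/(1 + k_d θ_c) = 0.493 / (1 + 0.101 × 4.30) = 0.493 / 1.434 = 0.3437.
Q·(S₀ − S) = 17.1 × (778 − 15.5) × 10⁻³ = 13.04 kg/d removed.
So the net sludge growth is P_X = 0.3437 × 13.04 = 4.482 kg VSS/d.

P_X ≈ 4.48 kg VSS/d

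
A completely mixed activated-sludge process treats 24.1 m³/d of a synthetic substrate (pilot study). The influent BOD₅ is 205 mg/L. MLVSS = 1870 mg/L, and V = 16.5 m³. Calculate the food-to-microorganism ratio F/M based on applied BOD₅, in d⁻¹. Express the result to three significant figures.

F/M ≈ 0.160 d⁻¹

F/M = applied load / biomass = Q·S₀/(V·X) = 24.1 × 205 / (16.50 × 1870) = 0.1601 d⁻¹.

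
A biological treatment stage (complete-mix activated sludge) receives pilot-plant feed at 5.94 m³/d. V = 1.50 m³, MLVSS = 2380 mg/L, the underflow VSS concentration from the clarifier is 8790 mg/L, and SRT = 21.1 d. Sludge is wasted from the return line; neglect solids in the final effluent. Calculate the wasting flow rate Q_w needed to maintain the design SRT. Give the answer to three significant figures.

θ_c = V·X/(Q_w·X_r) when wasting from the recycle, so Q_w = V·X/(θ_c·X_r) = 1.500 × 2380 / (21.1 × 8790) = 0.01925 m³/d.

Q_w ≈ 0.0192 m³/d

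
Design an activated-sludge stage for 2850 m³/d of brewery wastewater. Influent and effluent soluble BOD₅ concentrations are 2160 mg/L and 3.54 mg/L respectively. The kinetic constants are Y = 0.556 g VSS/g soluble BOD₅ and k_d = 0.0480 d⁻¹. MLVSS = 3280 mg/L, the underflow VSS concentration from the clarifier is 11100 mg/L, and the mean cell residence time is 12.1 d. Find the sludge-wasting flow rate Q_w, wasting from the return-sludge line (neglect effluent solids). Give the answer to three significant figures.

Steady-state biomass mass balance: V·X·(1 + k_d·θ_c) = Y·Q·(S₀ − S)·θ_c, so V = 0.556 × 2850 × (2160 − 3.54) × 12.1 / [3280 × (1 + 0.0480 × 12.1)] = 4.13×10^7 / 5185 = 7974 m³.
Wasting from the return line (neglecting effluent solids): Q_w = V·X / (θ_c·X_r) = 7974 × 3280 / (12.1 × 11100) = 194.7 m³/d.

Q_w ≈ 195 m³/d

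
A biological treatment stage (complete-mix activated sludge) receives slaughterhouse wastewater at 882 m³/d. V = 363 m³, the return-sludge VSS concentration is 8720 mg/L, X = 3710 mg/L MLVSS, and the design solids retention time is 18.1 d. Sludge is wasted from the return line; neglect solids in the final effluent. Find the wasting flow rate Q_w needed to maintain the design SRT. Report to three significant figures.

θ_c = V·X/(Q_w·X_r) when wasting from the recycle, so Q_w = V·X/(θ_c·X_r) = 363.0 × 3710 / (18.1 × 8720) = 8.533 m³/d.

Q_w ≈ 8.53 m³/d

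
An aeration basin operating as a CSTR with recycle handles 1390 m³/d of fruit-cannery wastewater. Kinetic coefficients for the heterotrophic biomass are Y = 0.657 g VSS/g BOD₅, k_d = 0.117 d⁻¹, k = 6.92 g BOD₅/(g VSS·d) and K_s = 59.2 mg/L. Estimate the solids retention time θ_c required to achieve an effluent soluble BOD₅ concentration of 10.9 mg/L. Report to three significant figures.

At the target effluent, Y k S/(K_s+S) = 0.657×6.92×10.9/70.10 = 0.7069 d⁻¹.
1/θ_c = 0.7069 − 0.117 = 0.5899 d⁻¹, so θ_c = 1.695 d.

θ_c ≈ 1.70 d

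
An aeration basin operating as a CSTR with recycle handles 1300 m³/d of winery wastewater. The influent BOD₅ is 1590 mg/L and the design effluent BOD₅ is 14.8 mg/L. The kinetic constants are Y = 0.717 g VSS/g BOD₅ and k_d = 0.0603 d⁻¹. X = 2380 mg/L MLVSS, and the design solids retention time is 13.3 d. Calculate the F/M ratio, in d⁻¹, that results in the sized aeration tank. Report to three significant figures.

F/M ≈ 0.191 d⁻¹

Steady-state biomass mass balance: V·X·(1 + k_d·θ_c) = Y·Q·(S₀ − S)·θ_c, so V = 0.717 × 1300 × (1590 − 14.8) × 13.3 / [2380 × (1 + 0.0603 × 13.3)] = 1.95×10^7 / 4289 = 4553 m³.
F/M = applied load / biomass = Q·S₀/(V·X) = 1300 × 1590 / (4553 × 2380) = 0.1907 d⁻¹.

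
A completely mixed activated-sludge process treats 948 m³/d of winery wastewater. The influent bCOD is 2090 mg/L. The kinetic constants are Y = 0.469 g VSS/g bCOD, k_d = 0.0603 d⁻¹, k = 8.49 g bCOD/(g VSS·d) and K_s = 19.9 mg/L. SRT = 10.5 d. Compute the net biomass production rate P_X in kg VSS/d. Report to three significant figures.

P_X ≈ 569 kg VSS/d

From the Monod/SRT balance for a CMAS, S = K_s·(1+k_d θ_c)/[θ_c·(Y k − k_d) − 1] = 19.9 × (1 + 0.0603 × 10.5) / [10.5 × (0.469 × 8.49 − 0.0603) − 1] = 32.50 / 40.18 = 0.8089 mg/L.
Observed yield with endogenous decay: Y_obs = Y / (1 + k_d·θ_c) = 0.469 / (1 + 0.0603 × 10.5) = 0.469 / 1.633 = 0.2872 g VSS/g bCOD.
Q·(S₀ − S) = 948 × (2090 − 0.809) × 10⁻³ = 1981 kg/d removed.
So the net sludge growth is P_X = 0.2872 × 1981 = 568.8 kg VSS/d.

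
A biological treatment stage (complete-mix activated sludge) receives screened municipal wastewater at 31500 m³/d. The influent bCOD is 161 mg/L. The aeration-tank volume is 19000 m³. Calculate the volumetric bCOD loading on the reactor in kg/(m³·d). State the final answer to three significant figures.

L_v ≈ 0.267 kg bCOD/(m³·d)

Volumetric loading L_v = Q·S₀ / V = 31500 × 161 g/m³ / 19000 m³ = 266.9 g/(m³·d) = 0.2669 kg bCOD/(m³·d).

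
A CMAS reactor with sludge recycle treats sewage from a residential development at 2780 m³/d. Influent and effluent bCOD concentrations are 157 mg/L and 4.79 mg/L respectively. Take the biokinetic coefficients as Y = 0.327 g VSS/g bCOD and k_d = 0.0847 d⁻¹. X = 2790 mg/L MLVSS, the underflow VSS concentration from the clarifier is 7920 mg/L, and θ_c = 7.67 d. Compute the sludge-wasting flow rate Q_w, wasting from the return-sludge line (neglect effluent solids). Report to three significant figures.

Steady-state biomass mass balance: V·X·(1 + k_d·θ_c) = Y·Q·(S₀ − S)·θ_c, so V = 0.327 × 2780 × (157 − 4.79) × 7.67 / [2790 × (1 + 0.0847 × 7.67)] = 1.06×10^6 / 4603 = 230.6 m³.
Q_w = (V·X)/(θ_c X_r) = 230.6 × 2790 / (7.67 × 7920) = 10.59 m³/d.

Q_w ≈ 10.6 m³/d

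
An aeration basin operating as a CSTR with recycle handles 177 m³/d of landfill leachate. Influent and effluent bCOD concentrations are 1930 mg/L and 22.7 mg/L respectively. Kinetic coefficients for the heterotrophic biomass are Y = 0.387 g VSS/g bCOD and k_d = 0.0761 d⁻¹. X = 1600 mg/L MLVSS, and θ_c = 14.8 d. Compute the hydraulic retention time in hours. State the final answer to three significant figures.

τ ≈ 77.1 h

Steady-state biomass mass balance: V·X·(1 + k_d·θ_c) = Y·Q·(S₀ − S)·θ_c, so V = 0.387 × 177 × (1930 − 22.7) × 14.8 / [1600 × (1 + 0.0761 × 14.8)] = 1.93×10^6 / 3402 = 568.4 m³.
Hydraulic retention time τ = V/Q = 568.4 / 177 = 3.211 d = 77.07 h.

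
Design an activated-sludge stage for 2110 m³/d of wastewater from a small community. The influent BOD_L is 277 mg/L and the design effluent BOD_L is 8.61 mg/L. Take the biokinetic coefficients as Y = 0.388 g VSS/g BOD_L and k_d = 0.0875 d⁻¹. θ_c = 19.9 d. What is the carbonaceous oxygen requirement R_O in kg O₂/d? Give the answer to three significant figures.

R_O ≈ 452 kg O₂/d

Correct the yield for decay: Y_obs = Y/(1 + k_d θ_c) = 0.388 / (1 + 0.0875 × 19.9) = 0.388 / 2.741 = 0.1415.
ΔS = 277 − 8.61 = 268.4 mg/L, so the substrate removal rate is 2110 × 268.4/1000 = 566.3 kg BOD_L/d.
P_X = Y_obs·Q·(S₀ − S) = 0.1415 × 566.3 = 80.16 kg VSS/d.
R_O = Q·ΔS − 1.42 P_X = 566.3 − 113.8 = 452.5 kg O₂/d.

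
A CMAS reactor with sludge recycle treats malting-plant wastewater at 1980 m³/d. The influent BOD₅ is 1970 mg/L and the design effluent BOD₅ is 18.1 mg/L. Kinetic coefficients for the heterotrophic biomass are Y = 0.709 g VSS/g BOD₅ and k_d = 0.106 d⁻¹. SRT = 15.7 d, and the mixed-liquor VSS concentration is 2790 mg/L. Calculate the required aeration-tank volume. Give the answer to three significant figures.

Steady-state biomass mass balance: V·X·(1 + k_d·θ_c) = Y·Q·(S₀ − S)·θ_c, so V = 0.709 × 1980 × (1970 − 18.1) × 15.7 / [2790 × (1 + 0.106 × 15.7)] = 4.3×10^7 / 7433 = 5788 m³.

V ≈ 5790 m³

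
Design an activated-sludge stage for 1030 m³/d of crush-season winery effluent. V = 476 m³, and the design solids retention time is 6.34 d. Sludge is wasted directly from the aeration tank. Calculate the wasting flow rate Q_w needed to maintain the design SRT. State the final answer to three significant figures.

Q_w ≈ 75.1 m³/d

Wasting from the aeration tank: Q_w = V / θ_c = 476.0 / 6.34 = 75.08 m³/d.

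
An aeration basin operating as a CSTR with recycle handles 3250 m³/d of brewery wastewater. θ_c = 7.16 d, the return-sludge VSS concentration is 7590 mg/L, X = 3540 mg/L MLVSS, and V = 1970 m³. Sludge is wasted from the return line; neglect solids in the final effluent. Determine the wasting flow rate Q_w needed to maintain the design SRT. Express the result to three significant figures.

Q_w ≈ 128 m³/d

Q_w = (V·X)/(θ_c X_r) = 1970 × 3540 / (7.16 × 7590) = 128.3 m³/d.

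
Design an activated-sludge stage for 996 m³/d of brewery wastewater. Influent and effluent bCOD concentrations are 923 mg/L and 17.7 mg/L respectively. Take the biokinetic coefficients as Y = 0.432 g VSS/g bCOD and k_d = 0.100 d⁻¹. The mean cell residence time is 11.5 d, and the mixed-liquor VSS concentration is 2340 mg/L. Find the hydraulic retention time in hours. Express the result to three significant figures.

τ ≈ 21.5 h

Rearranging the biomass balance for a CMAS with decay, V = Y·Q·ΔS·θ_c / [X·(1+k_d θ_c)] = 0.432 × 996 × (923 − 17.7) × 11.5 / [2340 × (1 + 0.100 × 11.5)] = 4.48×10^6 / 5031 = 890.4 m³.
HRT = V/Q = 890.4 m³ / 996 m³·d⁻¹ = 0.8940 d × 24 = 21.46 h.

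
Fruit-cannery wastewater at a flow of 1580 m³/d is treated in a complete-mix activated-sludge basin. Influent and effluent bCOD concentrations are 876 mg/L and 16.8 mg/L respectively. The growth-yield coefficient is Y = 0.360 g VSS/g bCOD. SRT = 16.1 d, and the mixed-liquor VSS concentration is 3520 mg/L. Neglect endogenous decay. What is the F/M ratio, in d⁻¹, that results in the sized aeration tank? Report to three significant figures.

F/M ≈ 0.176 d⁻¹

Biomass mass balance (decay neglected): V·X = Y·Q·(S₀ − S)·θ_c, so V = 0.360 × 1580 × (876 − 16.8) × 16.1 / 3520 = 2235 m³.
F/M = applied load / biomass = Q·S₀/(V·X) = 1580 × 876 / (2235 × 3520) = 0.1759 d⁻¹.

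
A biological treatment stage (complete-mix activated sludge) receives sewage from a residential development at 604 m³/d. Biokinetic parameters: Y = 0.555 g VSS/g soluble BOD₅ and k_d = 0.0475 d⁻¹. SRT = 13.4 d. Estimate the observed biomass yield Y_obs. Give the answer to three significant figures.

Y_obs ≈ 0.339 g VSS/g soluble BOD₅

Observed yield with endogenous decay: Y_obs = Y / (1 + k_d·θ_c) = 0.555 / (1 + 0.0475 × 13.4) = 0.555 / 1.637 = 0.3391 g VSS/g soluble BOD₅.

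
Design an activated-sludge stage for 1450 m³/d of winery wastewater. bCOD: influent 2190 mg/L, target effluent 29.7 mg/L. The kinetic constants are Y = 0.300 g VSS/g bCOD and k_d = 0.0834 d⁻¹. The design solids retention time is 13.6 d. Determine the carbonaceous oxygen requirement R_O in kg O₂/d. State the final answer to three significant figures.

Correct the yield for decay: Y_obs = Y/(1 + k_d θ_c) = 0.300 / (1 + 0.0834 × 13.6) = 0.300 / 2.134 = 0.1406.
ΔS = 2190 − 29.7 = 2160 mg/L, so the substrate removal rate is 1450 × 2160/1000 = 3132 kg bCOD/d.
Biomass synthesised: P_X = Y_obs × 3132 = 440.3 kg VSS/d.
Carbonaceous O₂ demand = substrate oxidised − cell-mass equivalent = 3132 − 1.42 × 440.3 = 2507 kg O₂/d.

R_O ≈ 2510 kg O₂/d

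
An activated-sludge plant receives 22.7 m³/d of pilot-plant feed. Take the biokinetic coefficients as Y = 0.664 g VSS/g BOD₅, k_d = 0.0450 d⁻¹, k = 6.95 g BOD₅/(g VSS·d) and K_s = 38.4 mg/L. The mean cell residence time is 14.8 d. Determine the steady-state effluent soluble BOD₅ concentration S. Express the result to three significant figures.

S ≈ 0.960 mg/L

For a completely mixed reactor with recycle the Lawrence–McCarty relation gives S = K_s·(1 + k_d·θ_c) / [θ_c·(Y·k − k_d) − 1] = 38.4 × (1 + 0.0450 × 14.8) / [14.8 × (0.664 × 6.95 − 0.0450) − 1] = 63.97 / 66.63 = 0.9601 mg/L.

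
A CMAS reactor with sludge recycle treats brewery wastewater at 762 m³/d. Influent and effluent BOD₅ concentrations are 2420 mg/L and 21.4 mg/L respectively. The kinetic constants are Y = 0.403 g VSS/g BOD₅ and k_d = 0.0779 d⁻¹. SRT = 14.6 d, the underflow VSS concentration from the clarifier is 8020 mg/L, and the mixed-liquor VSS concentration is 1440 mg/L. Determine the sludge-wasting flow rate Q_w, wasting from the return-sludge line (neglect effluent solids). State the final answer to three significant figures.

Q_w ≈ 43.0 m³/d

From the SRT design equation V = Y Q (S₀−S) θ_c / [X (1 + k_d θ_c)] = 0.403 × 762 × (2420 − 21.4) × 14.6 / [1440 × (1 + 0.0779 × 14.6)] = 1.08×10^7 / 3078 = 3494 m³.
θ_c = V·X/(Q_w·X_r) when wasting from the recycle, so Q_w = V·X/(θ_c·X_r) = 3494 × 1440 / (14.6 × 8020) = 42.97 m³/d.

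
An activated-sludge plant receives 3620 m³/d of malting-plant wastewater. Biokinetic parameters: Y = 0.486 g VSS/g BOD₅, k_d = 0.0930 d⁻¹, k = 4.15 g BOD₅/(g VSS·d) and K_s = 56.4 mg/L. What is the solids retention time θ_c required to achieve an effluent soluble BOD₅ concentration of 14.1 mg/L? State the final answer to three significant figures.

From 1/θ_c = Y·k·S/(K_s + S) − k_d: Y·k·S/(K_s+S) = 0.486 × 4.15 × 14.1 / (56.4 + 14.1) = 0.4034 d⁻¹.
1/θ_c = 0.4034 − 0.0930 = 0.3104 d⁻¹, so θ_c = 3.222 d.

θ_c ≈ 3.22 d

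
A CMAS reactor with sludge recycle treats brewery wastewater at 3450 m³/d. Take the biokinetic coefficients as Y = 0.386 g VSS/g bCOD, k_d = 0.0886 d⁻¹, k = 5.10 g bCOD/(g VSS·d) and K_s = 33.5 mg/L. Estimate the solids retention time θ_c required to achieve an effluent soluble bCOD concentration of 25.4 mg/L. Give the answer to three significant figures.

θ_c ≈ 1.32 d

Specific growth rate at S = 25.4 mg/L: μ = YkS/(K_s+S) = 0.386·5.10·25.4/(33.5+25.4) = 0.8489 d⁻¹.
Then 1/θ_c = μ − k_d = 0.8489 − 0.0886 = 0.7603 d⁻¹, giving θ_c = 1.315 d.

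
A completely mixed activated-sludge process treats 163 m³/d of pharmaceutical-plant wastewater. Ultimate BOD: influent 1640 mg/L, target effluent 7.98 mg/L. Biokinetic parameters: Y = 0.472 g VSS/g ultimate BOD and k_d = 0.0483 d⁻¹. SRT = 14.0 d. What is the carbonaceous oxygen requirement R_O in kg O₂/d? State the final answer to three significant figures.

R_O ≈ 160 kg O₂/d

Y_obs = Y / (1 + k_d θ_c) = 0.472 / (1 + 0.0483 × 14.0) = 0.472 / 1.676 = 0.2816.
ΔS = 1640 − 7.98 = 1632 mg/L, so the substrate removal rate is 163 × 1632/1000 = 266.0 kg ultimate BOD/d.
Biomass synthesised: P_X = Y_obs × 266.0 = 74.91 kg VSS/d.
Carbonaceous O₂ demand = substrate oxidised − cell-mass equivalent = 266.0 − 1.42 × 74.91 = 159.6 kg O₂/d.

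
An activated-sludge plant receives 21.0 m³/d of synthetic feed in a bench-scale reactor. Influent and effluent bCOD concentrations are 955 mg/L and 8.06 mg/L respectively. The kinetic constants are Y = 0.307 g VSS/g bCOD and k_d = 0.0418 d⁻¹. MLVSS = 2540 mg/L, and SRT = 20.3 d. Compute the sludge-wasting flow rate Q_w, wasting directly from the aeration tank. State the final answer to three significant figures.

Rearranging the biomass balance for a CMAS with decay, V = Y·Q·ΔS·θ_c / [X·(1+k_d θ_c)] = 0.307 × 21.0 × (955 − 8.06) × 20.3 / [2540 × (1 + 0.0418 × 20.3)] = 1.24×10^5 / 4695 = 26.39 m³.
With mixed-liquor wasting, θ_c = V/Q_w, so Q_w = V/θ_c = 26.39/20.3 = 1.300 m³/d.

Q_w ≈ 1.30 m³/d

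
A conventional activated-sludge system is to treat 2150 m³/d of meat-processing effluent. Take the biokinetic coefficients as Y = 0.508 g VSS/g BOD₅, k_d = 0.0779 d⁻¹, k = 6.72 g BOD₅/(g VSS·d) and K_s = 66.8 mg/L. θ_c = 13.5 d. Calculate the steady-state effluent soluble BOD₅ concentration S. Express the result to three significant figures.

Effluent substrate depends only on kinetics and SRT: S = K_s(1 + k_d θ_c) / [θ_c(Yk − k_d) − 1] = 66.8 × (1 + 0.0779 × 13.5) / [13.5 × (0.508 × 6.72 − 0.0779) − 1] = 137.1 / 44.03 = 3.112 mg/L.

S ≈ 3.11 mg/L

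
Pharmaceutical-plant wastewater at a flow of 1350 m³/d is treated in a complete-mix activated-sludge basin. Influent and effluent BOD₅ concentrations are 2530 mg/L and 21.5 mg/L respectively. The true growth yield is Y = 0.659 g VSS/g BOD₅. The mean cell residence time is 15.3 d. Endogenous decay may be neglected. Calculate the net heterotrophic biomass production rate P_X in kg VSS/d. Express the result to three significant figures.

No decay correction is needed, so Y_obs = Y = 0.659.
Q·(S₀ − S) = 1350 × (2530 − 21.5) × 10⁻³ = 3386 kg/d removed.
So the net sludge growth is P_X = 0.6590 × 3386 = 2232 kg VSS/d.

P_X ≈ 2230 kg VSS/d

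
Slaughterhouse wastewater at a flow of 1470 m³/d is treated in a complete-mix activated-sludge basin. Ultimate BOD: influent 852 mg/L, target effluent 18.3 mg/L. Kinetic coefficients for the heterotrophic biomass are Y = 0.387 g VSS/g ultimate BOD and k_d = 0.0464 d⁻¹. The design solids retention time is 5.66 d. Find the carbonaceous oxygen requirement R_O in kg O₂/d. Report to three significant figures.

The observed yield is Y_obs = Y/(1 + k_d·θ_c) = 0.387 / (1 + 0.0464 × 5.66) = 0.387 / 1.263 = 0.3065 g VSS per g ultimate BOD removed.
Substrate removed = Q·(S₀ − S) = 1470 m³/d × (852 − 18.3) g/m³ = 1.23×10^6 g/d = 1226 kg/d.
Biomass synthesised: P_X = Y_obs × 1226 = 375.6 kg VSS/d.
R_O = Q·(S₀ − S) − 1.42·P_X = 1226 − 1.42 × 375.6 = 692.1 kg O₂/d.

R_O ≈ 692 kg O₂/d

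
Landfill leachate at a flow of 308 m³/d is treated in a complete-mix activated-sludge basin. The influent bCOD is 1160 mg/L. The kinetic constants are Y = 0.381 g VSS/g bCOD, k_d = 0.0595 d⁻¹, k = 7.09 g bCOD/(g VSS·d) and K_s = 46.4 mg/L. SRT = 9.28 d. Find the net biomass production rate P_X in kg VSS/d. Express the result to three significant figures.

P_X ≈ 87.5 kg VSS/d

Effluent substrate depends only on kinetics and SRT: S = K_s(1 + k_d θ_c) / [θ_c(Yk − k_d) − 1] = 46.4 × (1 + 0.0595 × 9.28) / [9.28 × (0.381 × 7.09 − 0.0595) − 1] = 72.02 / 23.52 = 3.063 mg/L.
The observed yield is Y_obs = Y/(1 + k_d·θ_c) = 0.381 / (1 + 0.0595 × 9.28) = 0.381 / 1.552 = 0.2455 g VSS per g bCOD removed.
ΔS = 1160 − 3.06 = 1157 mg/L, so the substrate removal rate is 308 × 1157/1000 = 356.3 kg bCOD/d.
Biomass produced: P_X = Y_obs·Q·ΔS = 0.2455 × 356.3 ≈ 87.47 kg VSS/d.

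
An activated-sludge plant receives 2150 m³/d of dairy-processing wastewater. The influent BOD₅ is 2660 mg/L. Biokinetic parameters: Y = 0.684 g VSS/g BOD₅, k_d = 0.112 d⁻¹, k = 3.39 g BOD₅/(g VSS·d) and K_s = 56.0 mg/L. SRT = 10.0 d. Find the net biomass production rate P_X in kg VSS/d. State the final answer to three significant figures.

P_X ≈ 1840 kg VSS/d

Effluent substrate depends only on kinetics and SRT: S = K_s(1 + k_d θ_c) / [θ_c(Yk − k_d) − 1] = 56.0 × (1 + 0.112 × 10.0) / [10.0 × (0.684 × 3.39 − 0.112) − 1] = 118.7 / 21.07 = 5.635 mg/L.
Correct the yield for decay: Y_obs = Y/(1 + k_d θ_c) = 0.684 / (1 + 0.112 × 10.0) = 0.684 / 2.120 = 0.3226.
Substrate removed = Q·(S₀ − S) = 2150 m³/d × (2660 − 5.64) g/m³ = 5.71×10^6 g/d = 5707 kg/d.
P_X = Y_obs · Q(S₀ − S) = 0.3226 × 5707 = 1841 kg VSS/d.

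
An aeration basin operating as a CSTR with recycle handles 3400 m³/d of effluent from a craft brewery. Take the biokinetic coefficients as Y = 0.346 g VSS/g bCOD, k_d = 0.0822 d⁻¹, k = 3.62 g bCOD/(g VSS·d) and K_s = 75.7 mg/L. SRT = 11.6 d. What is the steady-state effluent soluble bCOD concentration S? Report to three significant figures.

S ≈ 11.8 mg/L

From the Monod/SRT balance for a CMAS, S = K_s·(1+k_d θ_c)/[θ_c·(Y k − k_d) − 1] = 75.7 × (1 + 0.0822 × 11.6) / [11.6 × (0.346 × 3.62 − 0.0822) − 1] = 147.9 / 12.58 = 11.76 mg/L.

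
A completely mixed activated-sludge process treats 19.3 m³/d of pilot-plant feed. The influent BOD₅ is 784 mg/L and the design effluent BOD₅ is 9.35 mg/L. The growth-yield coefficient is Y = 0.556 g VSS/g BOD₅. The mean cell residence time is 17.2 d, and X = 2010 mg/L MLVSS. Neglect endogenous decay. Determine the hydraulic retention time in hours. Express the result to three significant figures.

τ ≈ 88.5 h

Biomass mass balance (decay neglected): V·X = Y·Q·(S₀ − S)·θ_c, so V = 0.556 × 19.3 × (784 − 9.35) × 17.2 / 2010 = 71.13 m³.
τ = V/Q = 71.13/19.3 = 3.686 d, or 88.46 h.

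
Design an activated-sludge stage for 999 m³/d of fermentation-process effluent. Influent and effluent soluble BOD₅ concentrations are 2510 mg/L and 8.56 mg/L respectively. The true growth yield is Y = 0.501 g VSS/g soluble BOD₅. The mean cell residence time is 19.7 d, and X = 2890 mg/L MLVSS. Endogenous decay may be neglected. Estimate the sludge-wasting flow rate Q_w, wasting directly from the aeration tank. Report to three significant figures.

V·X = Y·Q·ΔS·θ_c gives V = 0.501 × 999 × (2510 − 8.56) × 19.7 / 2890 = 8534 m³.
For wasting at MLVSS concentration, Q_w = V/θ_c = 8534/19.7 = 433.2 m³/d.

Q_w ≈ 433 m³/d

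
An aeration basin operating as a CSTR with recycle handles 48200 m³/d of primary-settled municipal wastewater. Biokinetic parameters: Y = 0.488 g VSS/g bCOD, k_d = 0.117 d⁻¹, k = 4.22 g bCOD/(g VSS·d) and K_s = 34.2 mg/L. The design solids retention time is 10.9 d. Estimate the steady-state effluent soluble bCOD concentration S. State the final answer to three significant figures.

S ≈ 3.86 mg/L

From the Monod/SRT balance for a CMAS, S = K_s·(1+k_d θ_c)/[θ_c·(Y k − k_d) − 1] = 34.2 × (1 + 0.117 × 10.9) / [10.9 × (0.488 × 4.22 − 0.117) − 1] = 77.82 / 20.17 = 3.858 mg/L.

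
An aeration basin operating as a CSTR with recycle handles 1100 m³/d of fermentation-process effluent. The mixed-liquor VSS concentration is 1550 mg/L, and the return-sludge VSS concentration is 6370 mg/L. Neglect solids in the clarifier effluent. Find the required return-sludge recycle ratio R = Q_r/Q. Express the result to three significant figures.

Mass balance around the secondary clarifier (neglecting effluent solids): R = X / (X_r − X) = 1550 / (6370 − 1550) = 0.3216.

R ≈ 0.322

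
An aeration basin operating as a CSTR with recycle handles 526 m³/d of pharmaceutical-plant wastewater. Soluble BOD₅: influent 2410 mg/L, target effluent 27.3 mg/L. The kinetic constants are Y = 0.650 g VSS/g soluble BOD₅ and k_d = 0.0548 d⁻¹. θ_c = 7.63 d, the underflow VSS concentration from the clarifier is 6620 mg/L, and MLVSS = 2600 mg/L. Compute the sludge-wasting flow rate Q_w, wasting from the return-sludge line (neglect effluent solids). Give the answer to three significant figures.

Q_w ≈ 86.8 m³/d

Steady-state biomass mass balance: V·X·(1 + k_d·θ_c) = Y·Q·(S₀ − S)·θ_c, so V = 0.650 × 526 × (2410 − 27.3) × 7.63 / [2600 × (1 + 0.0548 × 7.63)] = 6.22×10^6 / 3687 = 1686 m³.
Q_w = (V·X)/(θ_c X_r) = 1686 × 2600 / (7.63 × 6620) = 86.78 m³/d.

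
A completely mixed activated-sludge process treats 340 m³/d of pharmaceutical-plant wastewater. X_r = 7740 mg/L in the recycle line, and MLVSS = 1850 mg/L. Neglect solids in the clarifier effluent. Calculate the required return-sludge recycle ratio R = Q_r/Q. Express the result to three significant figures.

Solids balance on the clarifier gives (1+R)X = R·X_r, so R = X/(X_r − X) = 1850 / (7740 − 1850) = 0.3141.

R ≈ 0.314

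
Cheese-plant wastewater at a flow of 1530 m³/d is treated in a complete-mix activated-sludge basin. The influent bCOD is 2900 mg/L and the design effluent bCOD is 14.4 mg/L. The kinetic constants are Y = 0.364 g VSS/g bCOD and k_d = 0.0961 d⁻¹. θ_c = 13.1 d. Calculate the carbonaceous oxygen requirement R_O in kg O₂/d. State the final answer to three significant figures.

R_O ≈ 3400 kg O₂/d

Y_obs = Y / (1 + k_d θ_c) = 0.364 / (1 + 0.0961 × 13.1) = 0.364 / 2.259 = 0.1611.
ΔS = 2900 − 14.4 = 2886 mg/L, so the substrate removal rate is 1530 × 2886/1000 = 4415 kg bCOD/d.
P_X = Y_obs·Q·(S₀ − S) = 0.1611 × 4415 = 711.4 kg VSS/d.
R_O = Q·ΔS − 1.42 P_X = 4415 − 1010 = 3405 kg O₂/d.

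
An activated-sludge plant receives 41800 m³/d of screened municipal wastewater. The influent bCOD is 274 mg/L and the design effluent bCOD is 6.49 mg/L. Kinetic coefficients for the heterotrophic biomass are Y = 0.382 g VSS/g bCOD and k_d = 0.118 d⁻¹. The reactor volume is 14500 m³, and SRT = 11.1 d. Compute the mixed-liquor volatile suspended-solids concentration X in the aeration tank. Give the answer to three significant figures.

From V·X·(1 + k_d·θ_c) = Y·Q·(S₀ − S)·θ_c: X = 0.382 × 41800 × (274 − 6.49) × 11.1 / [14500 × (1 + 0.118 × 11.1)] = 1416 mg/L.

X ≈ 1420 mg/L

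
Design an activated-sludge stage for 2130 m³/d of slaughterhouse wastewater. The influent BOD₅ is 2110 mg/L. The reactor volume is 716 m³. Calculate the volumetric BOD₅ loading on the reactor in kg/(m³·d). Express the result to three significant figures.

L_v ≈ 6.28 kg BOD₅/(m³·d)

Applied BOD₅ load per unit volume = Q·S₀/V = (2130 × 2110/1000)/716.0 = 6.277 kg BOD₅·m⁻³·d⁻¹.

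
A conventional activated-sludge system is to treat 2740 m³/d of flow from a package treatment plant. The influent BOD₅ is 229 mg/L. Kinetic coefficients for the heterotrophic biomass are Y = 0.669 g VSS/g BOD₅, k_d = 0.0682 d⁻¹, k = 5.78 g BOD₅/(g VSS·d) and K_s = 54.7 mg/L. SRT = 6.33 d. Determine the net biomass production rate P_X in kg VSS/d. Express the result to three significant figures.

For a completely mixed reactor with recycle the Lawrence–McCarty relation gives S = K_s·(1 + k_d·θ_c) / [θ_c·(Y·k − k_d) − 1] = 54.7 × (1 + 0.0682 × 6.33) / [6.33 × (0.669 × 5.78 − 0.0682) − 1] = 78.31 / 23.05 = 3.398 mg/L.
The observed yield is Y_obs = Y/(1 + k_d·θ_c) = 0.669 / (1 + 0.0682 × 6.33) = 0.669 / 1.432 = 0.4673 g VSS per g BOD₅ removed.
Q·(S₀ − S) = 2740 × (229 − 3.40) × 10⁻³ = 618.1 kg/d removed.
Net biomass production P_X = Y_obs × Q·(S₀ − S) = 0.4673 × 618.1 = 288.8 kg VSS/d.

P_X ≈ 289 kg VSS/d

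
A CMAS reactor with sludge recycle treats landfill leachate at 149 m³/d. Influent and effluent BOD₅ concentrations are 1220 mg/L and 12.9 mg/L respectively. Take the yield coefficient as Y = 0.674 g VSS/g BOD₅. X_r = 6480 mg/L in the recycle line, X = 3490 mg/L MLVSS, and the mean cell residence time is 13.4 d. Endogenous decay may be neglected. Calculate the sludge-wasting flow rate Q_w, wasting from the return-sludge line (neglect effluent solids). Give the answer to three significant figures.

Q_w ≈ 18.7 m³/d

V·X = Y·Q·ΔS·θ_c gives V = 0.674 × 149 × (1220 − 12.9) × 13.4 / 3490 = 465.4 m³.
Q_w = (V·X)/(θ_c X_r) = 465.4 × 3490 / (13.4 × 6480) = 18.71 m³/d.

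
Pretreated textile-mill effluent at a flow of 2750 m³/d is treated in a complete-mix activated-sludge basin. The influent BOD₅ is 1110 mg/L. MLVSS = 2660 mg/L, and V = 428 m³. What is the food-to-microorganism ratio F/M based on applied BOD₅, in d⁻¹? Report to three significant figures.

F/M ≈ 2.68 d⁻¹

F/M = applied load / biomass = Q·S₀/(V·X) = 2750 × 1110 / (428.0 × 2660) = 2.681 d⁻¹.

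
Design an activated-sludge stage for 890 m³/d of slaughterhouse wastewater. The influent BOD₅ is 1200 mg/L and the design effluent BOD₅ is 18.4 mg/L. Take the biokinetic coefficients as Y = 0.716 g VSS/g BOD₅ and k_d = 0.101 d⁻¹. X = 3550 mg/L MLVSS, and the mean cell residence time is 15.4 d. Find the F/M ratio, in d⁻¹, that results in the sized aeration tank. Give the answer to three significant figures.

F/M ≈ 0.235 d⁻¹

From the SRT design equation V = Y Q (S₀−S) θ_c / [X (1 + k_d θ_c)] = 0.716 × 890 × (1200 − 18.4) × 15.4 / [3550 × (1 + 0.101 × 15.4)] = 1.16×10^7 / 9072 = 1278 m³.
F/M = Q·S₀ / (V·X) = 890 × 1200 / (1278 × 3550) = 0.2354 g BOD₅·(g VSS·d)⁻¹.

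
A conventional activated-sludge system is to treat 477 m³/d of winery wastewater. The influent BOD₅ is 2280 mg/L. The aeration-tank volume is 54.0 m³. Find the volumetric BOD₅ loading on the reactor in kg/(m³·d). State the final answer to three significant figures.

L_v = Q S₀ / V = 477 × 2280 × 10⁻³ / 54.00 = 20.14 kg/(m³·d).

L_v ≈ 20.1 kg BOD₅/(m³·d)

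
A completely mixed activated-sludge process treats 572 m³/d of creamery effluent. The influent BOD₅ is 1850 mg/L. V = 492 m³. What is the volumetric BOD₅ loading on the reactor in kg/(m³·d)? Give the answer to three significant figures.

Applied BOD₅ load per unit volume = Q·S₀/V = (572 × 1850/1000)/492.0 = 2.151 kg BOD₅·m⁻³·d⁻¹.

L_v ≈ 2.15 kg BOD₅/(m³·d)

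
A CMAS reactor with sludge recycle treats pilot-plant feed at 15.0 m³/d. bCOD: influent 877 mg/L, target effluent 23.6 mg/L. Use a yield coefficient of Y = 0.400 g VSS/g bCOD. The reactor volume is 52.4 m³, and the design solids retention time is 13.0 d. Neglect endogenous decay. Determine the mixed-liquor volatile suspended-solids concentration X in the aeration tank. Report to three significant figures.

Without decay, X = Y Q (S₀−S) θ_c / V = 0.400 × 15.0 × (877 − 23.6) × 13.0 / 52.4 = 1270 mg/L.

X ≈ 1270 mg/L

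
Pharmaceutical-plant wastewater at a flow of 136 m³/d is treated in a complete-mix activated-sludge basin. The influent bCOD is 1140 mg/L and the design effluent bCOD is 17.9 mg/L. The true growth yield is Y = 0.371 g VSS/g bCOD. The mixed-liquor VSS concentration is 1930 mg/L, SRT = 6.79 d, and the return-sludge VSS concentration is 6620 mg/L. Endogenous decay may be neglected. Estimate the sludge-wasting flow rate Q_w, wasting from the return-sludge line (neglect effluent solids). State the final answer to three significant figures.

Q_w ≈ 8.55 m³/d

Biomass mass balance (decay neglected): V·X = Y·Q·(S₀ − S)·θ_c, so V = 0.371 × 136 × (1140 − 17.9) × 6.79 / 1930 = 199.2 m³.
θ_c = V·X/(Q_w·X_r) when wasting from the recycle, so Q_w = V·X/(θ_c·X_r) = 199.2 × 1930 / (6.79 × 6620) = 8.552 m³/d.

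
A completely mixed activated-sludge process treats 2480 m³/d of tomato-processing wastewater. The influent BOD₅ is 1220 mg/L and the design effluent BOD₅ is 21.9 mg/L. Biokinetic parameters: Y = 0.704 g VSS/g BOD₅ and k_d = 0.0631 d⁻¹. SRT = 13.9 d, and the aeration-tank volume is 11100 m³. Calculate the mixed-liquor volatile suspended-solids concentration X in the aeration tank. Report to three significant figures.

X = Y·Q·ΔS·θ_c / [V·(1 + k_d θ_c)] = 0.704 × 2480 × (1220 − 21.9) × 13.9 / [11100 × (1 + 0.0631 × 13.9)] = 1395 mg/L.

X ≈ 1400 mg/L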